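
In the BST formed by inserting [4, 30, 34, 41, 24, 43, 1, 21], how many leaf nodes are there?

Tree built from: [4, 30, 34, 41, 24, 43, 1, 21]
Tree (level-order array): [4, 1, 30, None, None, 24, 34, 21, None, None, 41, None, None, None, 43]
Rule: A leaf has 0 children.
Per-node child counts:
  node 4: 2 child(ren)
  node 1: 0 child(ren)
  node 30: 2 child(ren)
  node 24: 1 child(ren)
  node 21: 0 child(ren)
  node 34: 1 child(ren)
  node 41: 1 child(ren)
  node 43: 0 child(ren)
Matching nodes: [1, 21, 43]
Count of leaf nodes: 3


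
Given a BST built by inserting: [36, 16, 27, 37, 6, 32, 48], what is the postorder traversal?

Tree insertion order: [36, 16, 27, 37, 6, 32, 48]
Tree (level-order array): [36, 16, 37, 6, 27, None, 48, None, None, None, 32]
Postorder traversal: [6, 32, 27, 16, 48, 37, 36]


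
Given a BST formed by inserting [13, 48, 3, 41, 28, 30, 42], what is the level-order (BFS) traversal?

Tree insertion order: [13, 48, 3, 41, 28, 30, 42]
Tree (level-order array): [13, 3, 48, None, None, 41, None, 28, 42, None, 30]
BFS from the root, enqueuing left then right child of each popped node:
  queue [13] -> pop 13, enqueue [3, 48], visited so far: [13]
  queue [3, 48] -> pop 3, enqueue [none], visited so far: [13, 3]
  queue [48] -> pop 48, enqueue [41], visited so far: [13, 3, 48]
  queue [41] -> pop 41, enqueue [28, 42], visited so far: [13, 3, 48, 41]
  queue [28, 42] -> pop 28, enqueue [30], visited so far: [13, 3, 48, 41, 28]
  queue [42, 30] -> pop 42, enqueue [none], visited so far: [13, 3, 48, 41, 28, 42]
  queue [30] -> pop 30, enqueue [none], visited so far: [13, 3, 48, 41, 28, 42, 30]
Result: [13, 3, 48, 41, 28, 42, 30]


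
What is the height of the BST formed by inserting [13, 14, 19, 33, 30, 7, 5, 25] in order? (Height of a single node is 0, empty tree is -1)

Insertion order: [13, 14, 19, 33, 30, 7, 5, 25]
Tree (level-order array): [13, 7, 14, 5, None, None, 19, None, None, None, 33, 30, None, 25]
Compute height bottom-up (empty subtree = -1):
  height(5) = 1 + max(-1, -1) = 0
  height(7) = 1 + max(0, -1) = 1
  height(25) = 1 + max(-1, -1) = 0
  height(30) = 1 + max(0, -1) = 1
  height(33) = 1 + max(1, -1) = 2
  height(19) = 1 + max(-1, 2) = 3
  height(14) = 1 + max(-1, 3) = 4
  height(13) = 1 + max(1, 4) = 5
Height = 5


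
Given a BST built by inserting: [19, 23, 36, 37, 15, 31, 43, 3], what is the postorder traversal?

Tree insertion order: [19, 23, 36, 37, 15, 31, 43, 3]
Tree (level-order array): [19, 15, 23, 3, None, None, 36, None, None, 31, 37, None, None, None, 43]
Postorder traversal: [3, 15, 31, 43, 37, 36, 23, 19]


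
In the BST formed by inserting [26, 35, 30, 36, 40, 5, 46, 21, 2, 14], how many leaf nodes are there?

Tree built from: [26, 35, 30, 36, 40, 5, 46, 21, 2, 14]
Tree (level-order array): [26, 5, 35, 2, 21, 30, 36, None, None, 14, None, None, None, None, 40, None, None, None, 46]
Rule: A leaf has 0 children.
Per-node child counts:
  node 26: 2 child(ren)
  node 5: 2 child(ren)
  node 2: 0 child(ren)
  node 21: 1 child(ren)
  node 14: 0 child(ren)
  node 35: 2 child(ren)
  node 30: 0 child(ren)
  node 36: 1 child(ren)
  node 40: 1 child(ren)
  node 46: 0 child(ren)
Matching nodes: [2, 14, 30, 46]
Count of leaf nodes: 4


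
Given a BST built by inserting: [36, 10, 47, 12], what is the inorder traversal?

Tree insertion order: [36, 10, 47, 12]
Tree (level-order array): [36, 10, 47, None, 12]
Inorder traversal: [10, 12, 36, 47]


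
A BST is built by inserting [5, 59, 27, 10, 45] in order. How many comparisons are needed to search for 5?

Search path for 5: 5
Found: True
Comparisons: 1


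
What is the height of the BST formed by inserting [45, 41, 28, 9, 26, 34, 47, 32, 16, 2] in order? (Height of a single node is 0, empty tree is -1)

Insertion order: [45, 41, 28, 9, 26, 34, 47, 32, 16, 2]
Tree (level-order array): [45, 41, 47, 28, None, None, None, 9, 34, 2, 26, 32, None, None, None, 16]
Compute height bottom-up (empty subtree = -1):
  height(2) = 1 + max(-1, -1) = 0
  height(16) = 1 + max(-1, -1) = 0
  height(26) = 1 + max(0, -1) = 1
  height(9) = 1 + max(0, 1) = 2
  height(32) = 1 + max(-1, -1) = 0
  height(34) = 1 + max(0, -1) = 1
  height(28) = 1 + max(2, 1) = 3
  height(41) = 1 + max(3, -1) = 4
  height(47) = 1 + max(-1, -1) = 0
  height(45) = 1 + max(4, 0) = 5
Height = 5


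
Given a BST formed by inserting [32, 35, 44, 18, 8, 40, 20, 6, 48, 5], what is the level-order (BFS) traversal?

Tree insertion order: [32, 35, 44, 18, 8, 40, 20, 6, 48, 5]
Tree (level-order array): [32, 18, 35, 8, 20, None, 44, 6, None, None, None, 40, 48, 5]
BFS from the root, enqueuing left then right child of each popped node:
  queue [32] -> pop 32, enqueue [18, 35], visited so far: [32]
  queue [18, 35] -> pop 18, enqueue [8, 20], visited so far: [32, 18]
  queue [35, 8, 20] -> pop 35, enqueue [44], visited so far: [32, 18, 35]
  queue [8, 20, 44] -> pop 8, enqueue [6], visited so far: [32, 18, 35, 8]
  queue [20, 44, 6] -> pop 20, enqueue [none], visited so far: [32, 18, 35, 8, 20]
  queue [44, 6] -> pop 44, enqueue [40, 48], visited so far: [32, 18, 35, 8, 20, 44]
  queue [6, 40, 48] -> pop 6, enqueue [5], visited so far: [32, 18, 35, 8, 20, 44, 6]
  queue [40, 48, 5] -> pop 40, enqueue [none], visited so far: [32, 18, 35, 8, 20, 44, 6, 40]
  queue [48, 5] -> pop 48, enqueue [none], visited so far: [32, 18, 35, 8, 20, 44, 6, 40, 48]
  queue [5] -> pop 5, enqueue [none], visited so far: [32, 18, 35, 8, 20, 44, 6, 40, 48, 5]
Result: [32, 18, 35, 8, 20, 44, 6, 40, 48, 5]


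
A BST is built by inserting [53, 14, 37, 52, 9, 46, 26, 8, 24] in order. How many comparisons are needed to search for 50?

Search path for 50: 53 -> 14 -> 37 -> 52 -> 46
Found: False
Comparisons: 5


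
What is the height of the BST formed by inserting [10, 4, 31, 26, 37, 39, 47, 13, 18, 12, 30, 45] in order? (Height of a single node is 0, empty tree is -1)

Insertion order: [10, 4, 31, 26, 37, 39, 47, 13, 18, 12, 30, 45]
Tree (level-order array): [10, 4, 31, None, None, 26, 37, 13, 30, None, 39, 12, 18, None, None, None, 47, None, None, None, None, 45]
Compute height bottom-up (empty subtree = -1):
  height(4) = 1 + max(-1, -1) = 0
  height(12) = 1 + max(-1, -1) = 0
  height(18) = 1 + max(-1, -1) = 0
  height(13) = 1 + max(0, 0) = 1
  height(30) = 1 + max(-1, -1) = 0
  height(26) = 1 + max(1, 0) = 2
  height(45) = 1 + max(-1, -1) = 0
  height(47) = 1 + max(0, -1) = 1
  height(39) = 1 + max(-1, 1) = 2
  height(37) = 1 + max(-1, 2) = 3
  height(31) = 1 + max(2, 3) = 4
  height(10) = 1 + max(0, 4) = 5
Height = 5


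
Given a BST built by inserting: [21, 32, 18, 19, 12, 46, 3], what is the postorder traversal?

Tree insertion order: [21, 32, 18, 19, 12, 46, 3]
Tree (level-order array): [21, 18, 32, 12, 19, None, 46, 3]
Postorder traversal: [3, 12, 19, 18, 46, 32, 21]


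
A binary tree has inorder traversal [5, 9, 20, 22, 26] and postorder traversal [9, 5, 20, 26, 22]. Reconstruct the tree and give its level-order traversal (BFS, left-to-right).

Inorder:   [5, 9, 20, 22, 26]
Postorder: [9, 5, 20, 26, 22]
Algorithm: postorder visits root last, so walk postorder right-to-left;
each value is the root of the current inorder slice — split it at that
value, recurse on the right subtree first, then the left.
Recursive splits:
  root=22; inorder splits into left=[5, 9, 20], right=[26]
  root=26; inorder splits into left=[], right=[]
  root=20; inorder splits into left=[5, 9], right=[]
  root=5; inorder splits into left=[], right=[9]
  root=9; inorder splits into left=[], right=[]
Reconstructed level-order: [22, 20, 26, 5, 9]


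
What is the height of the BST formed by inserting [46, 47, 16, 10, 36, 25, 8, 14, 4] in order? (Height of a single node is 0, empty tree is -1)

Insertion order: [46, 47, 16, 10, 36, 25, 8, 14, 4]
Tree (level-order array): [46, 16, 47, 10, 36, None, None, 8, 14, 25, None, 4]
Compute height bottom-up (empty subtree = -1):
  height(4) = 1 + max(-1, -1) = 0
  height(8) = 1 + max(0, -1) = 1
  height(14) = 1 + max(-1, -1) = 0
  height(10) = 1 + max(1, 0) = 2
  height(25) = 1 + max(-1, -1) = 0
  height(36) = 1 + max(0, -1) = 1
  height(16) = 1 + max(2, 1) = 3
  height(47) = 1 + max(-1, -1) = 0
  height(46) = 1 + max(3, 0) = 4
Height = 4


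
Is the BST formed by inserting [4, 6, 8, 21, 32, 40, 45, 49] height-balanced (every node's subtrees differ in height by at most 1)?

Tree (level-order array): [4, None, 6, None, 8, None, 21, None, 32, None, 40, None, 45, None, 49]
Definition: a tree is height-balanced if, at every node, |h(left) - h(right)| <= 1 (empty subtree has height -1).
Bottom-up per-node check:
  node 49: h_left=-1, h_right=-1, diff=0 [OK], height=0
  node 45: h_left=-1, h_right=0, diff=1 [OK], height=1
  node 40: h_left=-1, h_right=1, diff=2 [FAIL (|-1-1|=2 > 1)], height=2
  node 32: h_left=-1, h_right=2, diff=3 [FAIL (|-1-2|=3 > 1)], height=3
  node 21: h_left=-1, h_right=3, diff=4 [FAIL (|-1-3|=4 > 1)], height=4
  node 8: h_left=-1, h_right=4, diff=5 [FAIL (|-1-4|=5 > 1)], height=5
  node 6: h_left=-1, h_right=5, diff=6 [FAIL (|-1-5|=6 > 1)], height=6
  node 4: h_left=-1, h_right=6, diff=7 [FAIL (|-1-6|=7 > 1)], height=7
Node 40 violates the condition: |-1 - 1| = 2 > 1.
Result: Not balanced


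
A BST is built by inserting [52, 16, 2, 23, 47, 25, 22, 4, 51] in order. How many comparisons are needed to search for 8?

Search path for 8: 52 -> 16 -> 2 -> 4
Found: False
Comparisons: 4


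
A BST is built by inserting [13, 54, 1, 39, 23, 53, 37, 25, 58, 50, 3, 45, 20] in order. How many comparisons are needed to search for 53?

Search path for 53: 13 -> 54 -> 39 -> 53
Found: True
Comparisons: 4


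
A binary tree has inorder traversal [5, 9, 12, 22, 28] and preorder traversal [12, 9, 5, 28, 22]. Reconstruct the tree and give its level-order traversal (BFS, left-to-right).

Inorder:  [5, 9, 12, 22, 28]
Preorder: [12, 9, 5, 28, 22]
Algorithm: preorder visits root first, so consume preorder in order;
for each root, split the current inorder slice at that value into
left-subtree inorder and right-subtree inorder, then recurse.
Recursive splits:
  root=12; inorder splits into left=[5, 9], right=[22, 28]
  root=9; inorder splits into left=[5], right=[]
  root=5; inorder splits into left=[], right=[]
  root=28; inorder splits into left=[22], right=[]
  root=22; inorder splits into left=[], right=[]
Reconstructed level-order: [12, 9, 28, 5, 22]


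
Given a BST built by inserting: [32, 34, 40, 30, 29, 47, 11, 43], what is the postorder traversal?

Tree insertion order: [32, 34, 40, 30, 29, 47, 11, 43]
Tree (level-order array): [32, 30, 34, 29, None, None, 40, 11, None, None, 47, None, None, 43]
Postorder traversal: [11, 29, 30, 43, 47, 40, 34, 32]


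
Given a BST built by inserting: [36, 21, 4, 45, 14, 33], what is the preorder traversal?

Tree insertion order: [36, 21, 4, 45, 14, 33]
Tree (level-order array): [36, 21, 45, 4, 33, None, None, None, 14]
Preorder traversal: [36, 21, 4, 14, 33, 45]


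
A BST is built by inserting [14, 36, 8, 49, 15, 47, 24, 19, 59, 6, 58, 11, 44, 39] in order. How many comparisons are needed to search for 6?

Search path for 6: 14 -> 8 -> 6
Found: True
Comparisons: 3


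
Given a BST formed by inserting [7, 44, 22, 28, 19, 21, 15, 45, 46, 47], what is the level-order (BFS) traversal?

Tree insertion order: [7, 44, 22, 28, 19, 21, 15, 45, 46, 47]
Tree (level-order array): [7, None, 44, 22, 45, 19, 28, None, 46, 15, 21, None, None, None, 47]
BFS from the root, enqueuing left then right child of each popped node:
  queue [7] -> pop 7, enqueue [44], visited so far: [7]
  queue [44] -> pop 44, enqueue [22, 45], visited so far: [7, 44]
  queue [22, 45] -> pop 22, enqueue [19, 28], visited so far: [7, 44, 22]
  queue [45, 19, 28] -> pop 45, enqueue [46], visited so far: [7, 44, 22, 45]
  queue [19, 28, 46] -> pop 19, enqueue [15, 21], visited so far: [7, 44, 22, 45, 19]
  queue [28, 46, 15, 21] -> pop 28, enqueue [none], visited so far: [7, 44, 22, 45, 19, 28]
  queue [46, 15, 21] -> pop 46, enqueue [47], visited so far: [7, 44, 22, 45, 19, 28, 46]
  queue [15, 21, 47] -> pop 15, enqueue [none], visited so far: [7, 44, 22, 45, 19, 28, 46, 15]
  queue [21, 47] -> pop 21, enqueue [none], visited so far: [7, 44, 22, 45, 19, 28, 46, 15, 21]
  queue [47] -> pop 47, enqueue [none], visited so far: [7, 44, 22, 45, 19, 28, 46, 15, 21, 47]
Result: [7, 44, 22, 45, 19, 28, 46, 15, 21, 47]


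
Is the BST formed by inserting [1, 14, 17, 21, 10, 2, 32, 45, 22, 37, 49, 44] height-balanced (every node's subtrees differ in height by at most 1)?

Tree (level-order array): [1, None, 14, 10, 17, 2, None, None, 21, None, None, None, 32, 22, 45, None, None, 37, 49, None, 44]
Definition: a tree is height-balanced if, at every node, |h(left) - h(right)| <= 1 (empty subtree has height -1).
Bottom-up per-node check:
  node 2: h_left=-1, h_right=-1, diff=0 [OK], height=0
  node 10: h_left=0, h_right=-1, diff=1 [OK], height=1
  node 22: h_left=-1, h_right=-1, diff=0 [OK], height=0
  node 44: h_left=-1, h_right=-1, diff=0 [OK], height=0
  node 37: h_left=-1, h_right=0, diff=1 [OK], height=1
  node 49: h_left=-1, h_right=-1, diff=0 [OK], height=0
  node 45: h_left=1, h_right=0, diff=1 [OK], height=2
  node 32: h_left=0, h_right=2, diff=2 [FAIL (|0-2|=2 > 1)], height=3
  node 21: h_left=-1, h_right=3, diff=4 [FAIL (|-1-3|=4 > 1)], height=4
  node 17: h_left=-1, h_right=4, diff=5 [FAIL (|-1-4|=5 > 1)], height=5
  node 14: h_left=1, h_right=5, diff=4 [FAIL (|1-5|=4 > 1)], height=6
  node 1: h_left=-1, h_right=6, diff=7 [FAIL (|-1-6|=7 > 1)], height=7
Node 32 violates the condition: |0 - 2| = 2 > 1.
Result: Not balanced


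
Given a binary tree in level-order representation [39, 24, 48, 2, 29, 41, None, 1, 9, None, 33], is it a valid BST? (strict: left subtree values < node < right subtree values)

Level-order array: [39, 24, 48, 2, 29, 41, None, 1, 9, None, 33]
Validate using subtree bounds (lo, hi): at each node, require lo < value < hi,
then recurse left with hi=value and right with lo=value.
Preorder trace (stopping at first violation):
  at node 39 with bounds (-inf, +inf): OK
  at node 24 with bounds (-inf, 39): OK
  at node 2 with bounds (-inf, 24): OK
  at node 1 with bounds (-inf, 2): OK
  at node 9 with bounds (2, 24): OK
  at node 29 with bounds (24, 39): OK
  at node 33 with bounds (29, 39): OK
  at node 48 with bounds (39, +inf): OK
  at node 41 with bounds (39, 48): OK
No violation found at any node.
Result: Valid BST


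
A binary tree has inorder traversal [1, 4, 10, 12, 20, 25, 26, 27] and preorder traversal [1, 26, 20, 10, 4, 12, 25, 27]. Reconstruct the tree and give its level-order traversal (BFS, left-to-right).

Inorder:  [1, 4, 10, 12, 20, 25, 26, 27]
Preorder: [1, 26, 20, 10, 4, 12, 25, 27]
Algorithm: preorder visits root first, so consume preorder in order;
for each root, split the current inorder slice at that value into
left-subtree inorder and right-subtree inorder, then recurse.
Recursive splits:
  root=1; inorder splits into left=[], right=[4, 10, 12, 20, 25, 26, 27]
  root=26; inorder splits into left=[4, 10, 12, 20, 25], right=[27]
  root=20; inorder splits into left=[4, 10, 12], right=[25]
  root=10; inorder splits into left=[4], right=[12]
  root=4; inorder splits into left=[], right=[]
  root=12; inorder splits into left=[], right=[]
  root=25; inorder splits into left=[], right=[]
  root=27; inorder splits into left=[], right=[]
Reconstructed level-order: [1, 26, 20, 27, 10, 25, 4, 12]


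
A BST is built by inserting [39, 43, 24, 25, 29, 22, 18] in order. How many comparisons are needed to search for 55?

Search path for 55: 39 -> 43
Found: False
Comparisons: 2


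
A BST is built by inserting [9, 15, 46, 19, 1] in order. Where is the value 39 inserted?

Starting tree (level order): [9, 1, 15, None, None, None, 46, 19]
Insertion path: 9 -> 15 -> 46 -> 19
Result: insert 39 as right child of 19
Final tree (level order): [9, 1, 15, None, None, None, 46, 19, None, None, 39]


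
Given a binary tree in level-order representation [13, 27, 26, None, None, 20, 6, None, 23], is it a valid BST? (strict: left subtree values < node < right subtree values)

Level-order array: [13, 27, 26, None, None, 20, 6, None, 23]
Validate using subtree bounds (lo, hi): at each node, require lo < value < hi,
then recurse left with hi=value and right with lo=value.
Preorder trace (stopping at first violation):
  at node 13 with bounds (-inf, +inf): OK
  at node 27 with bounds (-inf, 13): VIOLATION
Node 27 violates its bound: not (-inf < 27 < 13).
Result: Not a valid BST


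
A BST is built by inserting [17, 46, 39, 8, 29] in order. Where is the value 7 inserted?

Starting tree (level order): [17, 8, 46, None, None, 39, None, 29]
Insertion path: 17 -> 8
Result: insert 7 as left child of 8
Final tree (level order): [17, 8, 46, 7, None, 39, None, None, None, 29]


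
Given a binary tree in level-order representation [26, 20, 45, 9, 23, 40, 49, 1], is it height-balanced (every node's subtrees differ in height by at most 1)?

Tree (level-order array): [26, 20, 45, 9, 23, 40, 49, 1]
Definition: a tree is height-balanced if, at every node, |h(left) - h(right)| <= 1 (empty subtree has height -1).
Bottom-up per-node check:
  node 1: h_left=-1, h_right=-1, diff=0 [OK], height=0
  node 9: h_left=0, h_right=-1, diff=1 [OK], height=1
  node 23: h_left=-1, h_right=-1, diff=0 [OK], height=0
  node 20: h_left=1, h_right=0, diff=1 [OK], height=2
  node 40: h_left=-1, h_right=-1, diff=0 [OK], height=0
  node 49: h_left=-1, h_right=-1, diff=0 [OK], height=0
  node 45: h_left=0, h_right=0, diff=0 [OK], height=1
  node 26: h_left=2, h_right=1, diff=1 [OK], height=3
All nodes satisfy the balance condition.
Result: Balanced


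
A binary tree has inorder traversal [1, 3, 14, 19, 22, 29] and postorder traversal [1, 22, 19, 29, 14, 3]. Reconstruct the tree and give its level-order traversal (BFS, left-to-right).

Inorder:   [1, 3, 14, 19, 22, 29]
Postorder: [1, 22, 19, 29, 14, 3]
Algorithm: postorder visits root last, so walk postorder right-to-left;
each value is the root of the current inorder slice — split it at that
value, recurse on the right subtree first, then the left.
Recursive splits:
  root=3; inorder splits into left=[1], right=[14, 19, 22, 29]
  root=14; inorder splits into left=[], right=[19, 22, 29]
  root=29; inorder splits into left=[19, 22], right=[]
  root=19; inorder splits into left=[], right=[22]
  root=22; inorder splits into left=[], right=[]
  root=1; inorder splits into left=[], right=[]
Reconstructed level-order: [3, 1, 14, 29, 19, 22]


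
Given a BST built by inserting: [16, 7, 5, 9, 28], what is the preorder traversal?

Tree insertion order: [16, 7, 5, 9, 28]
Tree (level-order array): [16, 7, 28, 5, 9]
Preorder traversal: [16, 7, 5, 9, 28]


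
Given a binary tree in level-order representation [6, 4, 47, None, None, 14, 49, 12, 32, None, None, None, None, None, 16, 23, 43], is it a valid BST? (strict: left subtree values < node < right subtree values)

Level-order array: [6, 4, 47, None, None, 14, 49, 12, 32, None, None, None, None, None, 16, 23, 43]
Validate using subtree bounds (lo, hi): at each node, require lo < value < hi,
then recurse left with hi=value and right with lo=value.
Preorder trace (stopping at first violation):
  at node 6 with bounds (-inf, +inf): OK
  at node 4 with bounds (-inf, 6): OK
  at node 47 with bounds (6, +inf): OK
  at node 14 with bounds (6, 47): OK
  at node 12 with bounds (6, 14): OK
  at node 32 with bounds (14, 47): OK
  at node 16 with bounds (32, 47): VIOLATION
Node 16 violates its bound: not (32 < 16 < 47).
Result: Not a valid BST


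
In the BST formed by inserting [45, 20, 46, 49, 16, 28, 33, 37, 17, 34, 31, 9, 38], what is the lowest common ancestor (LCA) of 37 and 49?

Tree insertion order: [45, 20, 46, 49, 16, 28, 33, 37, 17, 34, 31, 9, 38]
Tree (level-order array): [45, 20, 46, 16, 28, None, 49, 9, 17, None, 33, None, None, None, None, None, None, 31, 37, None, None, 34, 38]
In a BST, the LCA of p=37, q=49 is the first node v on the
root-to-leaf path with p <= v <= q (go left if both < v, right if both > v).
Walk from root:
  at 45: 37 <= 45 <= 49, this is the LCA
LCA = 45


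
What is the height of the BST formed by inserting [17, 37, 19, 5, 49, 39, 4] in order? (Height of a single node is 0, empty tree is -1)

Insertion order: [17, 37, 19, 5, 49, 39, 4]
Tree (level-order array): [17, 5, 37, 4, None, 19, 49, None, None, None, None, 39]
Compute height bottom-up (empty subtree = -1):
  height(4) = 1 + max(-1, -1) = 0
  height(5) = 1 + max(0, -1) = 1
  height(19) = 1 + max(-1, -1) = 0
  height(39) = 1 + max(-1, -1) = 0
  height(49) = 1 + max(0, -1) = 1
  height(37) = 1 + max(0, 1) = 2
  height(17) = 1 + max(1, 2) = 3
Height = 3


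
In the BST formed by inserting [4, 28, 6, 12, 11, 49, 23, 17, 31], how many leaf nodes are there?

Tree built from: [4, 28, 6, 12, 11, 49, 23, 17, 31]
Tree (level-order array): [4, None, 28, 6, 49, None, 12, 31, None, 11, 23, None, None, None, None, 17]
Rule: A leaf has 0 children.
Per-node child counts:
  node 4: 1 child(ren)
  node 28: 2 child(ren)
  node 6: 1 child(ren)
  node 12: 2 child(ren)
  node 11: 0 child(ren)
  node 23: 1 child(ren)
  node 17: 0 child(ren)
  node 49: 1 child(ren)
  node 31: 0 child(ren)
Matching nodes: [11, 17, 31]
Count of leaf nodes: 3


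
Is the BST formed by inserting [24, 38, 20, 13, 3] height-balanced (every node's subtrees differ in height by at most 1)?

Tree (level-order array): [24, 20, 38, 13, None, None, None, 3]
Definition: a tree is height-balanced if, at every node, |h(left) - h(right)| <= 1 (empty subtree has height -1).
Bottom-up per-node check:
  node 3: h_left=-1, h_right=-1, diff=0 [OK], height=0
  node 13: h_left=0, h_right=-1, diff=1 [OK], height=1
  node 20: h_left=1, h_right=-1, diff=2 [FAIL (|1--1|=2 > 1)], height=2
  node 38: h_left=-1, h_right=-1, diff=0 [OK], height=0
  node 24: h_left=2, h_right=0, diff=2 [FAIL (|2-0|=2 > 1)], height=3
Node 20 violates the condition: |1 - -1| = 2 > 1.
Result: Not balanced


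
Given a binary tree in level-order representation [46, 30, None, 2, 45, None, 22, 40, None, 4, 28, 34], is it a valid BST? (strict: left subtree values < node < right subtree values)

Level-order array: [46, 30, None, 2, 45, None, 22, 40, None, 4, 28, 34]
Validate using subtree bounds (lo, hi): at each node, require lo < value < hi,
then recurse left with hi=value and right with lo=value.
Preorder trace (stopping at first violation):
  at node 46 with bounds (-inf, +inf): OK
  at node 30 with bounds (-inf, 46): OK
  at node 2 with bounds (-inf, 30): OK
  at node 22 with bounds (2, 30): OK
  at node 4 with bounds (2, 22): OK
  at node 28 with bounds (22, 30): OK
  at node 45 with bounds (30, 46): OK
  at node 40 with bounds (30, 45): OK
  at node 34 with bounds (30, 40): OK
No violation found at any node.
Result: Valid BST


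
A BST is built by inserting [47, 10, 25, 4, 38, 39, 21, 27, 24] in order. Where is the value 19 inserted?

Starting tree (level order): [47, 10, None, 4, 25, None, None, 21, 38, None, 24, 27, 39]
Insertion path: 47 -> 10 -> 25 -> 21
Result: insert 19 as left child of 21
Final tree (level order): [47, 10, None, 4, 25, None, None, 21, 38, 19, 24, 27, 39]


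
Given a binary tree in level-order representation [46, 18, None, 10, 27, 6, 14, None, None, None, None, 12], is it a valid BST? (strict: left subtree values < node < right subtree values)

Level-order array: [46, 18, None, 10, 27, 6, 14, None, None, None, None, 12]
Validate using subtree bounds (lo, hi): at each node, require lo < value < hi,
then recurse left with hi=value and right with lo=value.
Preorder trace (stopping at first violation):
  at node 46 with bounds (-inf, +inf): OK
  at node 18 with bounds (-inf, 46): OK
  at node 10 with bounds (-inf, 18): OK
  at node 6 with bounds (-inf, 10): OK
  at node 14 with bounds (10, 18): OK
  at node 12 with bounds (10, 14): OK
  at node 27 with bounds (18, 46): OK
No violation found at any node.
Result: Valid BST


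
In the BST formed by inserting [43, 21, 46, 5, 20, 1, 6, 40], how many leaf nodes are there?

Tree built from: [43, 21, 46, 5, 20, 1, 6, 40]
Tree (level-order array): [43, 21, 46, 5, 40, None, None, 1, 20, None, None, None, None, 6]
Rule: A leaf has 0 children.
Per-node child counts:
  node 43: 2 child(ren)
  node 21: 2 child(ren)
  node 5: 2 child(ren)
  node 1: 0 child(ren)
  node 20: 1 child(ren)
  node 6: 0 child(ren)
  node 40: 0 child(ren)
  node 46: 0 child(ren)
Matching nodes: [1, 6, 40, 46]
Count of leaf nodes: 4


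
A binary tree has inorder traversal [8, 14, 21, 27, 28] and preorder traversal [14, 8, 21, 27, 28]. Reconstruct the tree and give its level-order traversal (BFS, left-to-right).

Inorder:  [8, 14, 21, 27, 28]
Preorder: [14, 8, 21, 27, 28]
Algorithm: preorder visits root first, so consume preorder in order;
for each root, split the current inorder slice at that value into
left-subtree inorder and right-subtree inorder, then recurse.
Recursive splits:
  root=14; inorder splits into left=[8], right=[21, 27, 28]
  root=8; inorder splits into left=[], right=[]
  root=21; inorder splits into left=[], right=[27, 28]
  root=27; inorder splits into left=[], right=[28]
  root=28; inorder splits into left=[], right=[]
Reconstructed level-order: [14, 8, 21, 27, 28]


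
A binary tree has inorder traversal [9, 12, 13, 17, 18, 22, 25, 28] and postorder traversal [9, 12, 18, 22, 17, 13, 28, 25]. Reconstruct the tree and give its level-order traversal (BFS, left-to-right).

Inorder:   [9, 12, 13, 17, 18, 22, 25, 28]
Postorder: [9, 12, 18, 22, 17, 13, 28, 25]
Algorithm: postorder visits root last, so walk postorder right-to-left;
each value is the root of the current inorder slice — split it at that
value, recurse on the right subtree first, then the left.
Recursive splits:
  root=25; inorder splits into left=[9, 12, 13, 17, 18, 22], right=[28]
  root=28; inorder splits into left=[], right=[]
  root=13; inorder splits into left=[9, 12], right=[17, 18, 22]
  root=17; inorder splits into left=[], right=[18, 22]
  root=22; inorder splits into left=[18], right=[]
  root=18; inorder splits into left=[], right=[]
  root=12; inorder splits into left=[9], right=[]
  root=9; inorder splits into left=[], right=[]
Reconstructed level-order: [25, 13, 28, 12, 17, 9, 22, 18]


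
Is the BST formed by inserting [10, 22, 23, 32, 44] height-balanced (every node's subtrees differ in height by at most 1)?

Tree (level-order array): [10, None, 22, None, 23, None, 32, None, 44]
Definition: a tree is height-balanced if, at every node, |h(left) - h(right)| <= 1 (empty subtree has height -1).
Bottom-up per-node check:
  node 44: h_left=-1, h_right=-1, diff=0 [OK], height=0
  node 32: h_left=-1, h_right=0, diff=1 [OK], height=1
  node 23: h_left=-1, h_right=1, diff=2 [FAIL (|-1-1|=2 > 1)], height=2
  node 22: h_left=-1, h_right=2, diff=3 [FAIL (|-1-2|=3 > 1)], height=3
  node 10: h_left=-1, h_right=3, diff=4 [FAIL (|-1-3|=4 > 1)], height=4
Node 23 violates the condition: |-1 - 1| = 2 > 1.
Result: Not balanced


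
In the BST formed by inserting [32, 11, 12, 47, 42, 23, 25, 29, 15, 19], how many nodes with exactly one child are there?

Tree built from: [32, 11, 12, 47, 42, 23, 25, 29, 15, 19]
Tree (level-order array): [32, 11, 47, None, 12, 42, None, None, 23, None, None, 15, 25, None, 19, None, 29]
Rule: These are nodes with exactly 1 non-null child.
Per-node child counts:
  node 32: 2 child(ren)
  node 11: 1 child(ren)
  node 12: 1 child(ren)
  node 23: 2 child(ren)
  node 15: 1 child(ren)
  node 19: 0 child(ren)
  node 25: 1 child(ren)
  node 29: 0 child(ren)
  node 47: 1 child(ren)
  node 42: 0 child(ren)
Matching nodes: [11, 12, 15, 25, 47]
Count of nodes with exactly one child: 5


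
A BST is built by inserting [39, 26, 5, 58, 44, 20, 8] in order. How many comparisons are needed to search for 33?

Search path for 33: 39 -> 26
Found: False
Comparisons: 2


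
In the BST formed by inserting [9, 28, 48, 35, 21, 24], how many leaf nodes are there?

Tree built from: [9, 28, 48, 35, 21, 24]
Tree (level-order array): [9, None, 28, 21, 48, None, 24, 35]
Rule: A leaf has 0 children.
Per-node child counts:
  node 9: 1 child(ren)
  node 28: 2 child(ren)
  node 21: 1 child(ren)
  node 24: 0 child(ren)
  node 48: 1 child(ren)
  node 35: 0 child(ren)
Matching nodes: [24, 35]
Count of leaf nodes: 2


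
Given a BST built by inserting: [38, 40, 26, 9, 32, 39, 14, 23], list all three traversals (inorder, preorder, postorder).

Tree insertion order: [38, 40, 26, 9, 32, 39, 14, 23]
Tree (level-order array): [38, 26, 40, 9, 32, 39, None, None, 14, None, None, None, None, None, 23]
Inorder (L, root, R): [9, 14, 23, 26, 32, 38, 39, 40]
Preorder (root, L, R): [38, 26, 9, 14, 23, 32, 40, 39]
Postorder (L, R, root): [23, 14, 9, 32, 26, 39, 40, 38]


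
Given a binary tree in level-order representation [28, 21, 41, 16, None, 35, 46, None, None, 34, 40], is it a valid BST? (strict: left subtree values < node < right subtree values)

Level-order array: [28, 21, 41, 16, None, 35, 46, None, None, 34, 40]
Validate using subtree bounds (lo, hi): at each node, require lo < value < hi,
then recurse left with hi=value and right with lo=value.
Preorder trace (stopping at first violation):
  at node 28 with bounds (-inf, +inf): OK
  at node 21 with bounds (-inf, 28): OK
  at node 16 with bounds (-inf, 21): OK
  at node 41 with bounds (28, +inf): OK
  at node 35 with bounds (28, 41): OK
  at node 34 with bounds (28, 35): OK
  at node 40 with bounds (35, 41): OK
  at node 46 with bounds (41, +inf): OK
No violation found at any node.
Result: Valid BST


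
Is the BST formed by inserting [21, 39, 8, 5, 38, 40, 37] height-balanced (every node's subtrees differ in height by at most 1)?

Tree (level-order array): [21, 8, 39, 5, None, 38, 40, None, None, 37]
Definition: a tree is height-balanced if, at every node, |h(left) - h(right)| <= 1 (empty subtree has height -1).
Bottom-up per-node check:
  node 5: h_left=-1, h_right=-1, diff=0 [OK], height=0
  node 8: h_left=0, h_right=-1, diff=1 [OK], height=1
  node 37: h_left=-1, h_right=-1, diff=0 [OK], height=0
  node 38: h_left=0, h_right=-1, diff=1 [OK], height=1
  node 40: h_left=-1, h_right=-1, diff=0 [OK], height=0
  node 39: h_left=1, h_right=0, diff=1 [OK], height=2
  node 21: h_left=1, h_right=2, diff=1 [OK], height=3
All nodes satisfy the balance condition.
Result: Balanced


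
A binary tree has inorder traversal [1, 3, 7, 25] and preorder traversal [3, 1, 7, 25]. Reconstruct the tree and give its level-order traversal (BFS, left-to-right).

Inorder:  [1, 3, 7, 25]
Preorder: [3, 1, 7, 25]
Algorithm: preorder visits root first, so consume preorder in order;
for each root, split the current inorder slice at that value into
left-subtree inorder and right-subtree inorder, then recurse.
Recursive splits:
  root=3; inorder splits into left=[1], right=[7, 25]
  root=1; inorder splits into left=[], right=[]
  root=7; inorder splits into left=[], right=[25]
  root=25; inorder splits into left=[], right=[]
Reconstructed level-order: [3, 1, 7, 25]


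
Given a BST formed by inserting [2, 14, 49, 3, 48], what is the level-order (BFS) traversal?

Tree insertion order: [2, 14, 49, 3, 48]
Tree (level-order array): [2, None, 14, 3, 49, None, None, 48]
BFS from the root, enqueuing left then right child of each popped node:
  queue [2] -> pop 2, enqueue [14], visited so far: [2]
  queue [14] -> pop 14, enqueue [3, 49], visited so far: [2, 14]
  queue [3, 49] -> pop 3, enqueue [none], visited so far: [2, 14, 3]
  queue [49] -> pop 49, enqueue [48], visited so far: [2, 14, 3, 49]
  queue [48] -> pop 48, enqueue [none], visited so far: [2, 14, 3, 49, 48]
Result: [2, 14, 3, 49, 48]


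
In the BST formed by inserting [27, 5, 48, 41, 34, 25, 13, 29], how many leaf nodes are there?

Tree built from: [27, 5, 48, 41, 34, 25, 13, 29]
Tree (level-order array): [27, 5, 48, None, 25, 41, None, 13, None, 34, None, None, None, 29]
Rule: A leaf has 0 children.
Per-node child counts:
  node 27: 2 child(ren)
  node 5: 1 child(ren)
  node 25: 1 child(ren)
  node 13: 0 child(ren)
  node 48: 1 child(ren)
  node 41: 1 child(ren)
  node 34: 1 child(ren)
  node 29: 0 child(ren)
Matching nodes: [13, 29]
Count of leaf nodes: 2


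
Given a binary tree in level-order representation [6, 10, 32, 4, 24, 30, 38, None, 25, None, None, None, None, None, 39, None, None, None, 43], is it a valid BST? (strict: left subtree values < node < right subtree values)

Level-order array: [6, 10, 32, 4, 24, 30, 38, None, 25, None, None, None, None, None, 39, None, None, None, 43]
Validate using subtree bounds (lo, hi): at each node, require lo < value < hi,
then recurse left with hi=value and right with lo=value.
Preorder trace (stopping at first violation):
  at node 6 with bounds (-inf, +inf): OK
  at node 10 with bounds (-inf, 6): VIOLATION
Node 10 violates its bound: not (-inf < 10 < 6).
Result: Not a valid BST


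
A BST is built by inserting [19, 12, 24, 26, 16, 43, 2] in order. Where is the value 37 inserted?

Starting tree (level order): [19, 12, 24, 2, 16, None, 26, None, None, None, None, None, 43]
Insertion path: 19 -> 24 -> 26 -> 43
Result: insert 37 as left child of 43
Final tree (level order): [19, 12, 24, 2, 16, None, 26, None, None, None, None, None, 43, 37]


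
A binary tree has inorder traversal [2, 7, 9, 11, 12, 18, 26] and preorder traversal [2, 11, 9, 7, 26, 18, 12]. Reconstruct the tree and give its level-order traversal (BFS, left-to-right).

Inorder:  [2, 7, 9, 11, 12, 18, 26]
Preorder: [2, 11, 9, 7, 26, 18, 12]
Algorithm: preorder visits root first, so consume preorder in order;
for each root, split the current inorder slice at that value into
left-subtree inorder and right-subtree inorder, then recurse.
Recursive splits:
  root=2; inorder splits into left=[], right=[7, 9, 11, 12, 18, 26]
  root=11; inorder splits into left=[7, 9], right=[12, 18, 26]
  root=9; inorder splits into left=[7], right=[]
  root=7; inorder splits into left=[], right=[]
  root=26; inorder splits into left=[12, 18], right=[]
  root=18; inorder splits into left=[12], right=[]
  root=12; inorder splits into left=[], right=[]
Reconstructed level-order: [2, 11, 9, 26, 7, 18, 12]


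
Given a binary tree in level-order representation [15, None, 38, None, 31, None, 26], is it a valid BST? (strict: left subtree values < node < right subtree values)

Level-order array: [15, None, 38, None, 31, None, 26]
Validate using subtree bounds (lo, hi): at each node, require lo < value < hi,
then recurse left with hi=value and right with lo=value.
Preorder trace (stopping at first violation):
  at node 15 with bounds (-inf, +inf): OK
  at node 38 with bounds (15, +inf): OK
  at node 31 with bounds (38, +inf): VIOLATION
Node 31 violates its bound: not (38 < 31 < +inf).
Result: Not a valid BST


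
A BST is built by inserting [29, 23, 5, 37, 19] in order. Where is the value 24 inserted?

Starting tree (level order): [29, 23, 37, 5, None, None, None, None, 19]
Insertion path: 29 -> 23
Result: insert 24 as right child of 23
Final tree (level order): [29, 23, 37, 5, 24, None, None, None, 19]


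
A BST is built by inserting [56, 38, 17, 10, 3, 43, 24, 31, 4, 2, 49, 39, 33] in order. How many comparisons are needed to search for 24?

Search path for 24: 56 -> 38 -> 17 -> 24
Found: True
Comparisons: 4


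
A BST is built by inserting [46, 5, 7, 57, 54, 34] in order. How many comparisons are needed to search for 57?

Search path for 57: 46 -> 57
Found: True
Comparisons: 2


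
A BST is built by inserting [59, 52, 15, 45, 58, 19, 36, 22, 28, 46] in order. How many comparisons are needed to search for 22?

Search path for 22: 59 -> 52 -> 15 -> 45 -> 19 -> 36 -> 22
Found: True
Comparisons: 7


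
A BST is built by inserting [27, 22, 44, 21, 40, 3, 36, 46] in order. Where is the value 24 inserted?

Starting tree (level order): [27, 22, 44, 21, None, 40, 46, 3, None, 36]
Insertion path: 27 -> 22
Result: insert 24 as right child of 22
Final tree (level order): [27, 22, 44, 21, 24, 40, 46, 3, None, None, None, 36]


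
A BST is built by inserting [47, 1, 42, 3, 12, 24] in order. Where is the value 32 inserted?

Starting tree (level order): [47, 1, None, None, 42, 3, None, None, 12, None, 24]
Insertion path: 47 -> 1 -> 42 -> 3 -> 12 -> 24
Result: insert 32 as right child of 24
Final tree (level order): [47, 1, None, None, 42, 3, None, None, 12, None, 24, None, 32]


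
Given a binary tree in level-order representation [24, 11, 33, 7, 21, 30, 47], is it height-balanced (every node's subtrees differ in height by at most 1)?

Tree (level-order array): [24, 11, 33, 7, 21, 30, 47]
Definition: a tree is height-balanced if, at every node, |h(left) - h(right)| <= 1 (empty subtree has height -1).
Bottom-up per-node check:
  node 7: h_left=-1, h_right=-1, diff=0 [OK], height=0
  node 21: h_left=-1, h_right=-1, diff=0 [OK], height=0
  node 11: h_left=0, h_right=0, diff=0 [OK], height=1
  node 30: h_left=-1, h_right=-1, diff=0 [OK], height=0
  node 47: h_left=-1, h_right=-1, diff=0 [OK], height=0
  node 33: h_left=0, h_right=0, diff=0 [OK], height=1
  node 24: h_left=1, h_right=1, diff=0 [OK], height=2
All nodes satisfy the balance condition.
Result: Balanced


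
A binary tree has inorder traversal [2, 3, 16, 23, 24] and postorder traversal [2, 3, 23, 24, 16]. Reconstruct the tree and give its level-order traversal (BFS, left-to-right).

Inorder:   [2, 3, 16, 23, 24]
Postorder: [2, 3, 23, 24, 16]
Algorithm: postorder visits root last, so walk postorder right-to-left;
each value is the root of the current inorder slice — split it at that
value, recurse on the right subtree first, then the left.
Recursive splits:
  root=16; inorder splits into left=[2, 3], right=[23, 24]
  root=24; inorder splits into left=[23], right=[]
  root=23; inorder splits into left=[], right=[]
  root=3; inorder splits into left=[2], right=[]
  root=2; inorder splits into left=[], right=[]
Reconstructed level-order: [16, 3, 24, 2, 23]


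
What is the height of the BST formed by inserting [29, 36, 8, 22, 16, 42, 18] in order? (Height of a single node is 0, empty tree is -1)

Insertion order: [29, 36, 8, 22, 16, 42, 18]
Tree (level-order array): [29, 8, 36, None, 22, None, 42, 16, None, None, None, None, 18]
Compute height bottom-up (empty subtree = -1):
  height(18) = 1 + max(-1, -1) = 0
  height(16) = 1 + max(-1, 0) = 1
  height(22) = 1 + max(1, -1) = 2
  height(8) = 1 + max(-1, 2) = 3
  height(42) = 1 + max(-1, -1) = 0
  height(36) = 1 + max(-1, 0) = 1
  height(29) = 1 + max(3, 1) = 4
Height = 4


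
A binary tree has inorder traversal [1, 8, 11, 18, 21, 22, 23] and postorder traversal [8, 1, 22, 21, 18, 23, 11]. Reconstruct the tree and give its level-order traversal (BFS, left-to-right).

Inorder:   [1, 8, 11, 18, 21, 22, 23]
Postorder: [8, 1, 22, 21, 18, 23, 11]
Algorithm: postorder visits root last, so walk postorder right-to-left;
each value is the root of the current inorder slice — split it at that
value, recurse on the right subtree first, then the left.
Recursive splits:
  root=11; inorder splits into left=[1, 8], right=[18, 21, 22, 23]
  root=23; inorder splits into left=[18, 21, 22], right=[]
  root=18; inorder splits into left=[], right=[21, 22]
  root=21; inorder splits into left=[], right=[22]
  root=22; inorder splits into left=[], right=[]
  root=1; inorder splits into left=[], right=[8]
  root=8; inorder splits into left=[], right=[]
Reconstructed level-order: [11, 1, 23, 8, 18, 21, 22]


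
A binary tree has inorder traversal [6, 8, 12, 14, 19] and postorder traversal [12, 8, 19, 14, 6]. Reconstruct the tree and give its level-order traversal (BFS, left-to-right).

Inorder:   [6, 8, 12, 14, 19]
Postorder: [12, 8, 19, 14, 6]
Algorithm: postorder visits root last, so walk postorder right-to-left;
each value is the root of the current inorder slice — split it at that
value, recurse on the right subtree first, then the left.
Recursive splits:
  root=6; inorder splits into left=[], right=[8, 12, 14, 19]
  root=14; inorder splits into left=[8, 12], right=[19]
  root=19; inorder splits into left=[], right=[]
  root=8; inorder splits into left=[], right=[12]
  root=12; inorder splits into left=[], right=[]
Reconstructed level-order: [6, 14, 8, 19, 12]
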